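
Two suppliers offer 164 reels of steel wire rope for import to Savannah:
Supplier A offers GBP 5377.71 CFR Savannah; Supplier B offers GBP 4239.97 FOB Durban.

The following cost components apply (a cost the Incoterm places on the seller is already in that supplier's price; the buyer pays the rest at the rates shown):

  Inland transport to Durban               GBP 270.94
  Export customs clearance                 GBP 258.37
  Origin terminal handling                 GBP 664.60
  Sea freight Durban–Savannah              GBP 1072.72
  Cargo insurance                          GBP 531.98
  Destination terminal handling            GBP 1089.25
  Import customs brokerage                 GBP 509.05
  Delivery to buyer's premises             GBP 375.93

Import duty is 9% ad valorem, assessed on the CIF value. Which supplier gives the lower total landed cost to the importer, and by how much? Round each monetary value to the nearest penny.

Supplier B is cheaper by GBP 70.87

Supplier A (CFR):
CIF value = CFR price + insurance = 5377.71 + 531.98 = 5909.69
Import duty = 5909.69 × 9% = 531.87
Buyer bears (A): 531.98 + 1089.25 + 509.05 + 375.93 = 2506.21
Landed cost (A) = invoice 5377.71 + 2506.21 + duty 531.87 = 8415.79
Supplier B (FOB):
CIF value = FOB price + freight + insurance = 4239.97 + 1072.72 + 531.98 = 5844.67
Import duty = 5844.67 × 9% = 526.02
Buyer bears (B): 1072.72 + 531.98 + 1089.25 + 509.05 + 375.93 = 3578.93
Landed cost (B) = invoice 4239.97 + 3578.93 + duty 526.02 = 8344.92
Difference = |8415.79 − 8344.92| = 70.87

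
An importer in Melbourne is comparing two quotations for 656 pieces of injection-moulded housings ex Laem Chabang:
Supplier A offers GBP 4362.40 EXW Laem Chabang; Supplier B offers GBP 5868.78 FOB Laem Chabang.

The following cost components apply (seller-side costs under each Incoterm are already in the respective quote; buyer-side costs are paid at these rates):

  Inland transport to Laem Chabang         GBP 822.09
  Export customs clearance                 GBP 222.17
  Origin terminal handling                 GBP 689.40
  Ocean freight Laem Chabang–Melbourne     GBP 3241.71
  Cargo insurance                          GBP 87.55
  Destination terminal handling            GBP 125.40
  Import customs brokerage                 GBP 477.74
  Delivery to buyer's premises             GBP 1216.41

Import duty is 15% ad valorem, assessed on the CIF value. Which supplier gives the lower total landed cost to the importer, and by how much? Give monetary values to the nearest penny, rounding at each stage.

Supplier B is cheaper by GBP 261.37

Supplier A (EXW):
CIF value = EXW price + inland to port + export clearance + origin terminal + freight + insurance = 4362.40 + 822.09 + 222.17 + 689.40 + 3241.71 + 87.55 = 9425.32
Import duty = 9425.32 × 15% = 1413.80
Buyer bears (A): 822.09 + 222.17 + 689.40 + 3241.71 + 87.55 + 125.40 + 477.74 + 1216.41 = 6882.47
Landed cost (A) = invoice 4362.40 + 6882.47 + duty 1413.80 = 12658.67
Supplier B (FOB):
CIF value = FOB price + freight + insurance = 5868.78 + 3241.71 + 87.55 = 9198.04
Import duty = 9198.04 × 15% = 1379.71
Buyer bears (B): 3241.71 + 87.55 + 125.40 + 477.74 + 1216.41 = 5148.81
Landed cost (B) = invoice 5868.78 + 5148.81 + duty 1379.71 = 12397.30
Difference = |12658.67 − 12397.30| = 261.37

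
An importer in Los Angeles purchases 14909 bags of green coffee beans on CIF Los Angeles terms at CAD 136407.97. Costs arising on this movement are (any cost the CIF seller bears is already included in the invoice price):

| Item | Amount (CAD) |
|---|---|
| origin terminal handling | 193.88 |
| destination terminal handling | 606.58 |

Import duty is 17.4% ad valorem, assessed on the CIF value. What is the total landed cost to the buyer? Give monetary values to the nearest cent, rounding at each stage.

Total landed cost: CAD 160749.54

CIF: the seller pays costs through ocean freight and marine insurance to the destination port.
Already in the invoice (seller's account under CIF): origin terminal — exclude.
The CIF price already equals the CIF value: 136407.97
Import duty = 136407.97 × 17.4% = 23734.99
Buyer bears: destination terminal 606.58 + duty 23734.99 = 24341.57
Landed cost = invoice 136407.97 + 24341.57 = 160749.54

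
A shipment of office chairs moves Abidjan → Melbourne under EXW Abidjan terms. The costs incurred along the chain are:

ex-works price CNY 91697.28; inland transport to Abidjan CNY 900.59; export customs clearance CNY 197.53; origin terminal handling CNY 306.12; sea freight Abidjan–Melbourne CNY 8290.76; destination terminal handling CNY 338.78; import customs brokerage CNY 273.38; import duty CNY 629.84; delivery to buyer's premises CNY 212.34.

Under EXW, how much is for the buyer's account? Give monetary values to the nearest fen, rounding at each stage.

EXW: the seller makes goods available at their premises; the buyer bears all onward costs.
Seller's account: goods 91697.28 = 91697.28
Buyer's account: inland to port 900.59 + export clearance 197.53 + origin terminal 306.12 + freight 8290.76 + destination terminal 338.78 + brokerage 273.38 + duty 629.84 + delivery 212.34 = 11149.34

Buyer's account: CNY 11149.34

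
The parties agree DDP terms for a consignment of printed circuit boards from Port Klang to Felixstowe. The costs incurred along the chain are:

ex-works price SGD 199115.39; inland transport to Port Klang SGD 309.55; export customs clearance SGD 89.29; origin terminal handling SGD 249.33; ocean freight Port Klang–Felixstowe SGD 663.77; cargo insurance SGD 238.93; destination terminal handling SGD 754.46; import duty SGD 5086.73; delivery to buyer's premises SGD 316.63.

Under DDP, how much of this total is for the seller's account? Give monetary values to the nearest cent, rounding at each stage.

DDP: the seller bears all costs including import duty.
Seller's account: goods 199115.39 + inland to port 309.55 + export clearance 89.29 + origin terminal 249.33 + freight 663.77 + insurance 238.93 + destination terminal 754.46 + duty 5086.73 + delivery 316.63 = 206824.08
Buyer's account: 0.00

Seller's account: SGD 206824.08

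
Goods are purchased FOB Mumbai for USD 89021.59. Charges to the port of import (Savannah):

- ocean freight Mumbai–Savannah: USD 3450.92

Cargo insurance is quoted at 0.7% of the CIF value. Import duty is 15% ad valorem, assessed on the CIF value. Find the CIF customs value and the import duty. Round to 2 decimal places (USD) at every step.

Let C be the CIF value. C = FOB price + freight + 0.7% × C
C − 0.7% × C = 89021.59 + 3450.92
0.993 × C = 92472.51
C = 92472.51 / 0.993 = 93124.38
Insurance premium = 0.7% × 93124.38 = 651.87
Import duty = 93124.38 × 15% = 13968.66

CIF value: USD 93124.38; import duty: USD 13968.66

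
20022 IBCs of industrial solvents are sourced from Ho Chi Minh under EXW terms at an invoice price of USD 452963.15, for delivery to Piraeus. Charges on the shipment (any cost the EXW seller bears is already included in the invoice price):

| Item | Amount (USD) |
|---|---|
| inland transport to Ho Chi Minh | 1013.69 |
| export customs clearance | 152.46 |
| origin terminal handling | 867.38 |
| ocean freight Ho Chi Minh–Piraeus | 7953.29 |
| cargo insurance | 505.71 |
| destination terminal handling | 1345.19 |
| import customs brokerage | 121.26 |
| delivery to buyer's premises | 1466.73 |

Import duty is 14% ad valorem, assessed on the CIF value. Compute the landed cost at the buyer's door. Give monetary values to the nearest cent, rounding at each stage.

EXW: the seller makes goods available at their premises; the buyer bears all onward costs.
CIF value = EXW price + inland to port + export clearance + origin terminal + freight + insurance = 452963.15 + 1013.69 + 152.46 + 867.38 + 7953.29 + 505.71 = 463455.68
Import duty = 463455.68 × 14% = 64883.80
Buyer bears: inland to port 1013.69 + export clearance 152.46 + origin terminal 867.38 + freight 7953.29 + insurance 505.71 + destination terminal 1345.19 + brokerage 121.26 + delivery 1466.73 + duty 64883.80 = 78309.51
Landed cost = invoice 452963.15 + 78309.51 = 531272.66

Total landed cost: USD 531272.66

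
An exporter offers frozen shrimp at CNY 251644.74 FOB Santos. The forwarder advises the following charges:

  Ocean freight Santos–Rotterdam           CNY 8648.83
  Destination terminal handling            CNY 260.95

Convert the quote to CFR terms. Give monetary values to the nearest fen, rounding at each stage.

Not relevant to the conversion: destination terminal — on the buyer under both terms; not part of either seller's price.
From FOB to CFR, the seller additionally bears: freight.
CFR price = 251644.74 + 8648.83 = 260293.57

CFR price: CNY 260293.57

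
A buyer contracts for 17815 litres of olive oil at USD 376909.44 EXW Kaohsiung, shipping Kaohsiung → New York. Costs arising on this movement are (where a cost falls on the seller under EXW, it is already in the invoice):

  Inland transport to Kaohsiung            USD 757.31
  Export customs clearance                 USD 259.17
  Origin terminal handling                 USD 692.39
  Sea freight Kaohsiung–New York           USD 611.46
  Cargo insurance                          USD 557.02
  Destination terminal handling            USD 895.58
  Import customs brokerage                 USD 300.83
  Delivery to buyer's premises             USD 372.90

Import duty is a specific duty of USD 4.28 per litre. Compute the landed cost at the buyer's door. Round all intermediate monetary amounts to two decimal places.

EXW: the seller makes goods available at their premises; the buyer bears all onward costs.
CIF value = EXW price + inland to port + export clearance + origin terminal + freight + insurance = 376909.44 + 757.31 + 259.17 + 692.39 + 611.46 + 557.02 = 379786.79
Import duty = 17815 × 4.28 = 76248.20
Buyer bears: inland to port 757.31 + export clearance 259.17 + origin terminal 692.39 + freight 611.46 + insurance 557.02 + destination terminal 895.58 + brokerage 300.83 + delivery 372.90 + duty 76248.20 = 80694.86
Landed cost = invoice 376909.44 + 80694.86 = 457604.30

Total landed cost: USD 457604.30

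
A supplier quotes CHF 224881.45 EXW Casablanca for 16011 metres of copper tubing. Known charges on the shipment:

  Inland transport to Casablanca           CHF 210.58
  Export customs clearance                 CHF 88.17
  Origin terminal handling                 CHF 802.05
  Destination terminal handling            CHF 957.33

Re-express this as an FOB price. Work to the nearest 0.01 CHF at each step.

FOB price: CHF 225982.25

Not relevant to the conversion: destination terminal — on the buyer under both terms; not part of either seller's price.
From EXW to FOB, the seller additionally bears: inland to port, export clearance, origin terminal.
FOB price = 224881.45 + 210.58 + 88.17 + 802.05 = 225982.25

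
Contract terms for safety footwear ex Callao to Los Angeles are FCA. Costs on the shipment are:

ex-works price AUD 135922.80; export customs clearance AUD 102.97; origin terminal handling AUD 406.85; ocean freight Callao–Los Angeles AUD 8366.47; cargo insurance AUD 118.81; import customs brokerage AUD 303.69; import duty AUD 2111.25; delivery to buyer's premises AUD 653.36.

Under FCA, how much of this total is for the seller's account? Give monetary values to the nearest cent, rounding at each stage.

Seller's account: AUD 136025.77

FCA: the seller delivers export-cleared goods to the carrier; the buyer bears costs from that point.
Seller's account: goods 135922.80 + export clearance 102.97 = 136025.77
Buyer's account: origin terminal 406.85 + freight 8366.47 + insurance 118.81 + brokerage 303.69 + duty 2111.25 + delivery 653.36 = 11960.43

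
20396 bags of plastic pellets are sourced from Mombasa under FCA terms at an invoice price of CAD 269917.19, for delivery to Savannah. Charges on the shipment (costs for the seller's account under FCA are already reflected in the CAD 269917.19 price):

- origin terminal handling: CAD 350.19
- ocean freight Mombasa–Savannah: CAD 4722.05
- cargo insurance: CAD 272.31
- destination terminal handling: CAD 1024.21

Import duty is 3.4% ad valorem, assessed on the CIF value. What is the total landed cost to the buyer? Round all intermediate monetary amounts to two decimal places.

FCA: the seller delivers export-cleared goods to the carrier; the buyer bears costs from that point.
CIF value = FCA price + origin terminal + freight + insurance = 269917.19 + 350.19 + 4722.05 + 272.31 = 275261.74
Import duty = 275261.74 × 3.4% = 9358.90
Buyer bears: origin terminal 350.19 + freight 4722.05 + insurance 272.31 + destination terminal 1024.21 + duty 9358.90 = 15727.66
Landed cost = invoice 269917.19 + 15727.66 = 285644.85

Total landed cost: CAD 285644.85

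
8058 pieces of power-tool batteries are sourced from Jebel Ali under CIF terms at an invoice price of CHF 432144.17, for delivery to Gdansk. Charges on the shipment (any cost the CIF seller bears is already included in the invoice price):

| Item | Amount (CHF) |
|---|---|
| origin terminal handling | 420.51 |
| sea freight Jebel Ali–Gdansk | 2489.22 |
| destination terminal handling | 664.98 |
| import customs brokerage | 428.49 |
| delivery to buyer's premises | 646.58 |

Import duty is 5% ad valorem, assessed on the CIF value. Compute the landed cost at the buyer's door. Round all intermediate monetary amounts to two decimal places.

CIF: the seller pays costs through ocean freight and marine insurance to the destination port.
Already in the invoice (seller's account under CIF): origin terminal, freight — exclude.
The CIF price already equals the CIF value: 432144.17
Import duty = 432144.17 × 5% = 21607.21
Buyer bears: destination terminal 664.98 + brokerage 428.49 + delivery 646.58 + duty 21607.21 = 23347.26
Landed cost = invoice 432144.17 + 23347.26 = 455491.43

Total landed cost: CHF 455491.43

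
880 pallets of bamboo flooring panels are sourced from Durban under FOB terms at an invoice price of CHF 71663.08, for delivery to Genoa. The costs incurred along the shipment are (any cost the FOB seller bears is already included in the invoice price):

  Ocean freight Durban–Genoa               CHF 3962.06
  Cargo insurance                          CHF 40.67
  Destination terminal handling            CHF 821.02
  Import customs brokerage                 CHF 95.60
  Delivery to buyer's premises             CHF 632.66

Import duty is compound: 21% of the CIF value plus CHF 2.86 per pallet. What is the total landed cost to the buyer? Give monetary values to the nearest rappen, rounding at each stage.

FOB: the seller bears costs until goods are on board at the origin port; the buyer bears freight, insurance and all costs thereafter.
CIF value = FOB price + freight + insurance = 71663.08 + 3962.06 + 40.67 = 75665.81
Ad valorem component: 75665.81 × 21% = 15889.82
Specific component: 880 × 2.86 = 2516.80
Import duty = 15889.82 + 2516.80 = 18406.62
Buyer bears: freight 3962.06 + insurance 40.67 + destination terminal 821.02 + brokerage 95.60 + delivery 632.66 + duty 18406.62 = 23958.63
Landed cost = invoice 71663.08 + 23958.63 = 95621.71

Total landed cost: CHF 95621.71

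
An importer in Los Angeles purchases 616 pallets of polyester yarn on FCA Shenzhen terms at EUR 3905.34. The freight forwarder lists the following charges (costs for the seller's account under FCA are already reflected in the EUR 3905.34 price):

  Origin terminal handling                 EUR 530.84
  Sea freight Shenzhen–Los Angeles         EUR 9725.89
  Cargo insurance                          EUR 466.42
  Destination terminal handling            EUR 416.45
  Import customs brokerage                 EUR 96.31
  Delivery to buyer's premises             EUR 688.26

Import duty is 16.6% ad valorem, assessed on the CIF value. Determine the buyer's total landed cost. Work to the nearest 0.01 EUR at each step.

Total landed cost: EUR 18257.84

FCA: the seller delivers export-cleared goods to the carrier; the buyer bears costs from that point.
CIF value = FCA price + origin terminal + freight + insurance = 3905.34 + 530.84 + 9725.89 + 466.42 = 14628.49
Import duty = 14628.49 × 16.6% = 2428.33
Buyer bears: origin terminal 530.84 + freight 9725.89 + insurance 466.42 + destination terminal 416.45 + brokerage 96.31 + delivery 688.26 + duty 2428.33 = 14352.50
Landed cost = invoice 3905.34 + 14352.50 = 18257.84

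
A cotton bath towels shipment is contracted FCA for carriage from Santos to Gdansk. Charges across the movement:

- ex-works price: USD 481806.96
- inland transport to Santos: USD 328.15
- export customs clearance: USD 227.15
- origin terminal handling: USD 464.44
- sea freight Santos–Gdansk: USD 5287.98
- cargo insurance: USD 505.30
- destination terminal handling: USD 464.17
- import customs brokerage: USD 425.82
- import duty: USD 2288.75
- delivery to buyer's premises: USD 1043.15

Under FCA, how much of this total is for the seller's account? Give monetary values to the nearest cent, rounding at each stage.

FCA: the seller delivers export-cleared goods to the carrier; the buyer bears costs from that point.
Seller's account: goods 481806.96 + inland to port 328.15 + export clearance 227.15 = 482362.26
Buyer's account: origin terminal 464.44 + freight 5287.98 + insurance 505.30 + destination terminal 464.17 + brokerage 425.82 + duty 2288.75 + delivery 1043.15 = 10479.61

Seller's account: USD 482362.26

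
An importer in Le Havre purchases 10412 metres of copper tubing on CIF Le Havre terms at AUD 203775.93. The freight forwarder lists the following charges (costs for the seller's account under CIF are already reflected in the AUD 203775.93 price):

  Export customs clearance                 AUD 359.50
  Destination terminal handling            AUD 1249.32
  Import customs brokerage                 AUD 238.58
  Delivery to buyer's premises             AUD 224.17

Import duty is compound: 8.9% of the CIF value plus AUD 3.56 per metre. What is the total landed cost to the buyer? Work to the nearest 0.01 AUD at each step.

CIF: the seller pays costs through ocean freight and marine insurance to the destination port.
Already in the invoice (seller's account under CIF): export clearance — exclude.
The CIF price already equals the CIF value: 203775.93
Ad valorem component: 203775.93 × 8.9% = 18136.06
Specific component: 10412 × 3.56 = 37066.72
Import duty = 18136.06 + 37066.72 = 55202.78
Buyer bears: destination terminal 1249.32 + brokerage 238.58 + delivery 224.17 + duty 55202.78 = 56914.85
Landed cost = invoice 203775.93 + 56914.85 = 260690.78

Total landed cost: AUD 260690.78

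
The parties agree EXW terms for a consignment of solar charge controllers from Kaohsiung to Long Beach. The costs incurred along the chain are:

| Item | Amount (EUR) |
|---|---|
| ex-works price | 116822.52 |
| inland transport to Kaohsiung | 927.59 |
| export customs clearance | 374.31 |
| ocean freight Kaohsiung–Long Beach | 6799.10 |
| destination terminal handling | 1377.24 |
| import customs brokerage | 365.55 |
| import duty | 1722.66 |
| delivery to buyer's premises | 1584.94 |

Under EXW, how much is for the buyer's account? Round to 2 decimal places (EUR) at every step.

EXW: the seller makes goods available at their premises; the buyer bears all onward costs.
Seller's account: goods 116822.52 = 116822.52
Buyer's account: inland to port 927.59 + export clearance 374.31 + freight 6799.10 + destination terminal 1377.24 + brokerage 365.55 + duty 1722.66 + delivery 1584.94 = 13151.39

Buyer's account: EUR 13151.39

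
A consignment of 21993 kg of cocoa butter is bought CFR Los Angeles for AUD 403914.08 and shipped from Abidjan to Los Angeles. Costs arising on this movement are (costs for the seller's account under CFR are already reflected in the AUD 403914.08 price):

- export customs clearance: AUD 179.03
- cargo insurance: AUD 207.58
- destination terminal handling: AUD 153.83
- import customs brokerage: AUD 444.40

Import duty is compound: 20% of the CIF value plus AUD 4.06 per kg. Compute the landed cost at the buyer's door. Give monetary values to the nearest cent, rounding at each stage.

CFR: the seller pays costs through ocean freight to the destination port, but not insurance.
Already in the invoice (seller's account under CFR): export clearance — exclude.
CIF value = CFR price + insurance = 403914.08 + 207.58 = 404121.66
Ad valorem component: 404121.66 × 20% = 80824.33
Specific component: 21993 × 4.06 = 89291.58
Import duty = 80824.33 + 89291.58 = 170115.91
Buyer bears: insurance 207.58 + destination terminal 153.83 + brokerage 444.40 + duty 170115.91 = 170921.72
Landed cost = invoice 403914.08 + 170921.72 = 574835.80

Total landed cost: AUD 574835.80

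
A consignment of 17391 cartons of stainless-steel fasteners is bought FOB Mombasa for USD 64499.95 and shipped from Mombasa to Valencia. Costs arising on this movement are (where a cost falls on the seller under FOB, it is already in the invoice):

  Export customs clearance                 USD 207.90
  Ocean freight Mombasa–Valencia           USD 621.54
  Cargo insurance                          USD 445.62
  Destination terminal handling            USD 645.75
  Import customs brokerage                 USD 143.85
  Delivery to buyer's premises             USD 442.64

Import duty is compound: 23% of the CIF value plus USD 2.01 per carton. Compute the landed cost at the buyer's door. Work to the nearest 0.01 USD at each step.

FOB: the seller bears costs until goods are on board at the origin port; the buyer bears freight, insurance and all costs thereafter.
Already in the invoice (seller's account under FOB): export clearance — exclude.
CIF value = FOB price + freight + insurance = 64499.95 + 621.54 + 445.62 = 65567.11
Ad valorem component: 65567.11 × 23% = 15080.44
Specific component: 17391 × 2.01 = 34955.91
Import duty = 15080.44 + 34955.91 = 50036.35
Buyer bears: freight 621.54 + insurance 445.62 + destination terminal 645.75 + brokerage 143.85 + delivery 442.64 + duty 50036.35 = 52335.75
Landed cost = invoice 64499.95 + 52335.75 = 116835.70

Total landed cost: USD 116835.70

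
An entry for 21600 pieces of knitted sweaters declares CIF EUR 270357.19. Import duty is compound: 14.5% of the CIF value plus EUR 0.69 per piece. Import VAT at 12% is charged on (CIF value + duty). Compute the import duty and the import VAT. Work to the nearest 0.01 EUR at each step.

Ad valorem component: 270357.19 × 14.5% = 39201.79
Specific component: 21600 × 0.69 = 14904.00
Import duty = 39201.79 + 14904.00 = 54105.79
VAT base = CIF + duty = 270357.19 + 54105.79 = 324462.98
Import VAT = 324462.98 × 12% = 38935.56

Import duty: EUR 54105.79; import VAT: EUR 38935.56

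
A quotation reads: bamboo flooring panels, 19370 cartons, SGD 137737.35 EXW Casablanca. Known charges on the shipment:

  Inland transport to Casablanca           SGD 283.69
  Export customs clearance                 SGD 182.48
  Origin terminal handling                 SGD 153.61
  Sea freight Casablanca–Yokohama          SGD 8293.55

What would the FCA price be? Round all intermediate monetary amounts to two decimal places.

FCA price: SGD 138203.52

Not relevant to the conversion: freight, origin terminal — on the buyer under both terms; not part of either seller's price.
From EXW to FCA, the seller additionally bears: inland to port, export clearance.
FCA price = 137737.35 + 283.69 + 182.48 = 138203.52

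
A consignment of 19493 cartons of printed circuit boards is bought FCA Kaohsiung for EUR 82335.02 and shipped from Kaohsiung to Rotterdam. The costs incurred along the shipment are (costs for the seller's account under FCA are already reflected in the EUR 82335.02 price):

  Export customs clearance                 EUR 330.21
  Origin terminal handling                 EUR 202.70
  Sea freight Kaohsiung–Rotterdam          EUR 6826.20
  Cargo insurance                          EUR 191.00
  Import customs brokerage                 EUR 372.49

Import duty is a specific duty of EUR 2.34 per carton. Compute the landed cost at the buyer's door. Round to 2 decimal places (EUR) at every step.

FCA: the seller delivers export-cleared goods to the carrier; the buyer bears costs from that point.
Already in the invoice (seller's account under FCA): export clearance — exclude.
CIF value = FCA price + origin terminal + freight + insurance = 82335.02 + 202.70 + 6826.20 + 191.00 = 89554.92
Import duty = 19493 × 2.34 = 45613.62
Buyer bears: origin terminal 202.70 + freight 6826.20 + insurance 191.00 + brokerage 372.49 + duty 45613.62 = 53206.01
Landed cost = invoice 82335.02 + 53206.01 = 135541.03

Total landed cost: EUR 135541.03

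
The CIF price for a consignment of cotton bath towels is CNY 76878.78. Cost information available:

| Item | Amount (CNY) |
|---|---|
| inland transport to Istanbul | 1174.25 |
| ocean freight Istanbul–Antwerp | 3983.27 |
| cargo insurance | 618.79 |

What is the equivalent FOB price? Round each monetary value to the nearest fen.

Not relevant to the conversion: inland to port — on the seller under both CIF and FOB; already in the CIF price and stays in the FOB price.
From CIF to FOB, the seller no longer bears: freight, insurance.
FOB price = 76878.78 − 3983.27 − 618.79 = 72276.72

FOB price: CNY 72276.72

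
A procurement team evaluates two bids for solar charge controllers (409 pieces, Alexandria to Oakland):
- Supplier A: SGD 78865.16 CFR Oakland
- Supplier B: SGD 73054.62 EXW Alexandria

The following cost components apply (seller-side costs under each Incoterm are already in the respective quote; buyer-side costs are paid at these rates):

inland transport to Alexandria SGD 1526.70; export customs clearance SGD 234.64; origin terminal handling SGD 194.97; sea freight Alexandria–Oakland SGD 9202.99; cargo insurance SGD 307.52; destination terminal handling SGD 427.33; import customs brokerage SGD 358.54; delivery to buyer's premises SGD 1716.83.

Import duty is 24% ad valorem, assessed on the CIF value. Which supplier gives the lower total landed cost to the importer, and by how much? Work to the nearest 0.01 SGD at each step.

Supplier A is cheaper by SGD 6632.47

Supplier A (CFR):
CIF value = CFR price + insurance = 78865.16 + 307.52 = 79172.68
Import duty = 79172.68 × 24% = 19001.44
Buyer bears (A): 307.52 + 427.33 + 358.54 + 1716.83 = 2810.22
Landed cost (A) = invoice 78865.16 + 2810.22 + duty 19001.44 = 100676.82
Supplier B (EXW):
CIF value = EXW price + inland to port + export clearance + origin terminal + freight + insurance = 73054.62 + 1526.70 + 234.64 + 194.97 + 9202.99 + 307.52 = 84521.44
Import duty = 84521.44 × 24% = 20285.15
Buyer bears (B): 1526.70 + 234.64 + 194.97 + 9202.99 + 307.52 + 427.33 + 358.54 + 1716.83 = 13969.52
Landed cost (B) = invoice 73054.62 + 13969.52 + duty 20285.15 = 107309.29
Difference = |100676.82 − 107309.29| = 6632.47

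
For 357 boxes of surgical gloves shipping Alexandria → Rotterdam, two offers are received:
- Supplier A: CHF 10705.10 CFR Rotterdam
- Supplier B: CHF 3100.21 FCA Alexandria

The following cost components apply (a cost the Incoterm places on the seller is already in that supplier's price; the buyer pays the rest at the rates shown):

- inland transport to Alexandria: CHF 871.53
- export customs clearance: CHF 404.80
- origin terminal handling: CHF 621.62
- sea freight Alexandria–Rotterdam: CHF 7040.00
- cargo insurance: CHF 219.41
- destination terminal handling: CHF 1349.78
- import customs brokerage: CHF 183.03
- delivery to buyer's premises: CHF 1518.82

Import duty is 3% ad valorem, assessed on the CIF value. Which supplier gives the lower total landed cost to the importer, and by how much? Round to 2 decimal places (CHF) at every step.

Supplier A (CFR):
CIF value = CFR price + insurance = 10705.10 + 219.41 = 10924.51
Import duty = 10924.51 × 3% = 327.74
Buyer bears (A): 219.41 + 1349.78 + 183.03 + 1518.82 = 3271.04
Landed cost (A) = invoice 10705.10 + 3271.04 + duty 327.74 = 14303.88
Supplier B (FCA):
CIF value = FCA price + origin terminal + freight + insurance = 3100.21 + 621.62 + 7040.00 + 219.41 = 10981.24
Import duty = 10981.24 × 3% = 329.44
Buyer bears (B): 621.62 + 7040.00 + 219.41 + 1349.78 + 183.03 + 1518.82 = 10932.66
Landed cost (B) = invoice 3100.21 + 10932.66 + duty 329.44 = 14362.31
Difference = |14303.88 − 14362.31| = 58.43

Supplier A is cheaper by CHF 58.43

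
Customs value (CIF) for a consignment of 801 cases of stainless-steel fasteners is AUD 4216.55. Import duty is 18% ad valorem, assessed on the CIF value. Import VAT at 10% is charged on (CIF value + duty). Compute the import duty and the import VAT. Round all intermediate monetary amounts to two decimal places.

Import duty = 4216.55 × 18% = 758.98
VAT base = CIF + duty = 4216.55 + 758.98 = 4975.53
Import VAT = 4975.53 × 10% = 497.55

Import duty: AUD 758.98; import VAT: AUD 497.55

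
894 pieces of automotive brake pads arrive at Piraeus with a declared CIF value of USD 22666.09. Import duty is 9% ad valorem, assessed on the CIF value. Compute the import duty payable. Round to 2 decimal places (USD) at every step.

Import duty = 22666.09 × 9% = 2039.95

Import duty: USD 2039.95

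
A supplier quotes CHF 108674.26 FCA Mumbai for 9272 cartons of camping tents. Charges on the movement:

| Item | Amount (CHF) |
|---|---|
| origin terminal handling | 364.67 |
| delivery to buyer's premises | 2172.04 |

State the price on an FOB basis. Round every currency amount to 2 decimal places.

Not relevant to the conversion: delivery — on the buyer under both terms; not part of either seller's price.
From FCA to FOB, the seller additionally bears: origin terminal.
FOB price = 108674.26 + 364.67 = 109038.93

FOB price: CHF 109038.93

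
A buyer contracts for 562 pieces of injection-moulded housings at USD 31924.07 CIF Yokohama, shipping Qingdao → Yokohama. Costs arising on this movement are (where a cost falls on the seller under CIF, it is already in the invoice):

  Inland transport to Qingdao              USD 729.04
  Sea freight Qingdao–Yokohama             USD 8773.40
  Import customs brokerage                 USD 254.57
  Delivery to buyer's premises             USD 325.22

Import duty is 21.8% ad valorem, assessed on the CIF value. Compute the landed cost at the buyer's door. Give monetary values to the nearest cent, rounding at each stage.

Total landed cost: USD 39463.31

CIF: the seller pays costs through ocean freight and marine insurance to the destination port.
Already in the invoice (seller's account under CIF): inland to port, freight — exclude.
The CIF price already equals the CIF value: 31924.07
Import duty = 31924.07 × 21.8% = 6959.45
Buyer bears: brokerage 254.57 + delivery 325.22 + duty 6959.45 = 7539.24
Landed cost = invoice 31924.07 + 7539.24 = 39463.31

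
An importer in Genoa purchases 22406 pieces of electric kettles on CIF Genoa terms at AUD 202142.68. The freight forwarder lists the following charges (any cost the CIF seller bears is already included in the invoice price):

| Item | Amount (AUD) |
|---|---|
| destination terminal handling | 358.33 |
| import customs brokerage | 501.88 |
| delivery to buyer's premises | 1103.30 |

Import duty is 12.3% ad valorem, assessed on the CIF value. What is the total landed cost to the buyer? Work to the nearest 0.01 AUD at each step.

CIF: the seller pays costs through ocean freight and marine insurance to the destination port.
The CIF price already equals the CIF value: 202142.68
Import duty = 202142.68 × 12.3% = 24863.55
Buyer bears: destination terminal 358.33 + brokerage 501.88 + delivery 1103.30 + duty 24863.55 = 26827.06
Landed cost = invoice 202142.68 + 26827.06 = 228969.74

Total landed cost: AUD 228969.74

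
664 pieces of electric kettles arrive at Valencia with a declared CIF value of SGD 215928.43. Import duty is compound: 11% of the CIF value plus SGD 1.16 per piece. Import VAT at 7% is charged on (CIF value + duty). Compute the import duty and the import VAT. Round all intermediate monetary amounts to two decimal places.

Import duty: SGD 24522.37; import VAT: SGD 16831.56

Ad valorem component: 215928.43 × 11% = 23752.13
Specific component: 664 × 1.16 = 770.24
Import duty = 23752.13 + 770.24 = 24522.37
VAT base = CIF + duty = 215928.43 + 24522.37 = 240450.80
Import VAT = 240450.80 × 7% = 16831.56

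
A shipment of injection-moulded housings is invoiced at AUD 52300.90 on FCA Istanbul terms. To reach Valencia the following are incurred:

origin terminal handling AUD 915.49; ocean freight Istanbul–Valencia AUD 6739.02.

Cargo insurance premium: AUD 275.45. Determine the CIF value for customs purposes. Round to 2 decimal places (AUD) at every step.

CIF = FCA price + pre-shipment costs + freight + insurance
CIF = 52300.90 + 915.49 + 6739.02 + 275.45 = 60230.86

CIF value: AUD 60230.86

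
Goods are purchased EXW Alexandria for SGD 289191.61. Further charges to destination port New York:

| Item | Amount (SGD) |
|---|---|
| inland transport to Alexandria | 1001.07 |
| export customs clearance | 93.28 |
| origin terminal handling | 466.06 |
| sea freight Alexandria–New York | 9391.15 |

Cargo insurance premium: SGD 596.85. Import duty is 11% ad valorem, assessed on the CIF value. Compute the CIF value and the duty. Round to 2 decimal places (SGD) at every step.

CIF = EXW price + pre-shipment costs + freight + insurance
CIF = 289191.61 + 1001.07 + 93.28 + 466.06 + 9391.15 + 596.85 = 300740.02
Import duty = 300740.02 × 11% = 33081.40

CIF value: SGD 300740.02; import duty: SGD 33081.40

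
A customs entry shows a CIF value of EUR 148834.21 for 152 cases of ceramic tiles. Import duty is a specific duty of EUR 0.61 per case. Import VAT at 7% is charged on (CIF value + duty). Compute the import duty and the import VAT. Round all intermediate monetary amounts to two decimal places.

Import duty = 152 × 0.61 = 92.72
VAT base = CIF + duty = 148834.21 + 92.72 = 148926.93
Import VAT = 148926.93 × 7% = 10424.89

Import duty: EUR 92.72; import VAT: EUR 10424.89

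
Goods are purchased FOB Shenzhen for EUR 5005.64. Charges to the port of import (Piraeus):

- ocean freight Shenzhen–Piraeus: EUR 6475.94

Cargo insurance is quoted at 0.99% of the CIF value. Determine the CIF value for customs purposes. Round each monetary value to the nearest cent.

Let C be the CIF value. C = FOB price + freight + 0.99% × C
C − 0.99% × C = 5005.64 + 6475.94
0.9901 × C = 11481.58
C = 11481.58 / 0.9901 = 11596.38
Insurance premium = 0.99% × 11596.38 = 114.80

CIF value: EUR 11596.38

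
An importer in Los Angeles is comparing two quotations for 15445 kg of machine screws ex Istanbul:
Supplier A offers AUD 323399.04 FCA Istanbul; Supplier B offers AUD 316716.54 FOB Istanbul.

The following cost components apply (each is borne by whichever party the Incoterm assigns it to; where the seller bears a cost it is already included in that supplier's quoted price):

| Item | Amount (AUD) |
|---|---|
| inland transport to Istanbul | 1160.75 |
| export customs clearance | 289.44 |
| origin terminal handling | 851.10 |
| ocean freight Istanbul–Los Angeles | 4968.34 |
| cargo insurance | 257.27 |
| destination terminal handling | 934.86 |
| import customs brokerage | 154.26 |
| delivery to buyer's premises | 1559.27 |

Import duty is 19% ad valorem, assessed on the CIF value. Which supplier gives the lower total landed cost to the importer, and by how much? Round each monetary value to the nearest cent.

Supplier B is cheaper by AUD 8964.98

Supplier A (FCA):
CIF value = FCA price + origin terminal + freight + insurance = 323399.04 + 851.10 + 4968.34 + 257.27 = 329475.75
Import duty = 329475.75 × 19% = 62600.39
Buyer bears (A): 851.10 + 4968.34 + 257.27 + 934.86 + 154.26 + 1559.27 = 8725.10
Landed cost (A) = invoice 323399.04 + 8725.10 + duty 62600.39 = 394724.53
Supplier B (FOB):
CIF value = FOB price + freight + insurance = 316716.54 + 4968.34 + 257.27 = 321942.15
Import duty = 321942.15 × 19% = 61169.01
Buyer bears (B): 4968.34 + 257.27 + 934.86 + 154.26 + 1559.27 = 7874.00
Landed cost (B) = invoice 316716.54 + 7874.00 + duty 61169.01 = 385759.55
Difference = |394724.53 − 385759.55| = 8964.98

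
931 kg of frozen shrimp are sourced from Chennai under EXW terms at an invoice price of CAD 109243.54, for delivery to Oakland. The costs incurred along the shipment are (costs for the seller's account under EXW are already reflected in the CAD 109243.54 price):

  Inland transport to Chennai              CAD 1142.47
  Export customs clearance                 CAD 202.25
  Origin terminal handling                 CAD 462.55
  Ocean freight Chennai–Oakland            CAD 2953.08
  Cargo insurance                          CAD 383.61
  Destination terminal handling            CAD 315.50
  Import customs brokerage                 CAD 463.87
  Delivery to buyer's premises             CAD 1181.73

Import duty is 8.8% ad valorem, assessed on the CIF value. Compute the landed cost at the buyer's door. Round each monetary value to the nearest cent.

Total landed cost: CAD 126414.70

EXW: the seller makes goods available at their premises; the buyer bears all onward costs.
CIF value = EXW price + inland to port + export clearance + origin terminal + freight + insurance = 109243.54 + 1142.47 + 202.25 + 462.55 + 2953.08 + 383.61 = 114387.50
Import duty = 114387.50 × 8.8% = 10066.10
Buyer bears: inland to port 1142.47 + export clearance 202.25 + origin terminal 462.55 + freight 2953.08 + insurance 383.61 + destination terminal 315.50 + brokerage 463.87 + delivery 1181.73 + duty 10066.10 = 17171.16
Landed cost = invoice 109243.54 + 17171.16 = 126414.70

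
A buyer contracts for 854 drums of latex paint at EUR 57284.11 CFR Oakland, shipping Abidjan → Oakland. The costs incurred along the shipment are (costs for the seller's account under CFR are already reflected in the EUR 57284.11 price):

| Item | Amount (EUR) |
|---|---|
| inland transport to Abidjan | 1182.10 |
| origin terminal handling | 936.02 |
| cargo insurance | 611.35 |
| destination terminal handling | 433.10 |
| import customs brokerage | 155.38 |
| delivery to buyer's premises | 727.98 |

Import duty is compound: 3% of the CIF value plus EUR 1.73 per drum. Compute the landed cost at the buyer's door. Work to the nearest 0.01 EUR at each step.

CFR: the seller pays costs through ocean freight to the destination port, but not insurance.
Already in the invoice (seller's account under CFR): inland to port, origin terminal — exclude.
CIF value = CFR price + insurance = 57284.11 + 611.35 = 57895.46
Ad valorem component: 57895.46 × 3% = 1736.86
Specific component: 854 × 1.73 = 1477.42
Import duty = 1736.86 + 1477.42 = 3214.28
Buyer bears: insurance 611.35 + destination terminal 433.10 + brokerage 155.38 + delivery 727.98 + duty 3214.28 = 5142.09
Landed cost = invoice 57284.11 + 5142.09 = 62426.20

Total landed cost: EUR 62426.20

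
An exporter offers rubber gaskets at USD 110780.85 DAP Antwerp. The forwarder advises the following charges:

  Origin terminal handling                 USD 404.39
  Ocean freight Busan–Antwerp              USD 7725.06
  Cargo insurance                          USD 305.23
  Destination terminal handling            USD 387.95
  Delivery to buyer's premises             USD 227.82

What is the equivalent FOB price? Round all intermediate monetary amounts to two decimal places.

FOB price: USD 102134.79

Not relevant to the conversion: origin terminal — on the seller under both DAP and FOB; already in the DAP price and stays in the FOB price.
From DAP to FOB, the seller no longer bears: freight, insurance, destination terminal, delivery.
FOB price = 110780.85 − 7725.06 − 305.23 − 387.95 − 227.82 = 102134.79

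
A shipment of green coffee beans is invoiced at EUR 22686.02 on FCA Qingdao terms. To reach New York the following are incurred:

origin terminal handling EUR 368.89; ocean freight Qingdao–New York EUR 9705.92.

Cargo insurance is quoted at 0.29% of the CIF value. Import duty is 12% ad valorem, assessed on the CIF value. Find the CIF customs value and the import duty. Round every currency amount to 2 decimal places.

CIF value: EUR 32856.11; import duty: EUR 3942.73

Let C be the CIF value. C = FCA price + pre-shipment costs + freight + 0.29% × C
C − 0.29% × C = 22686.02 + 368.89 + 9705.92
0.9971 × C = 32760.83
C = 32760.83 / 0.9971 = 32856.11
Insurance premium = 0.29% × 32856.11 = 95.28
Import duty = 32856.11 × 12% = 3942.73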